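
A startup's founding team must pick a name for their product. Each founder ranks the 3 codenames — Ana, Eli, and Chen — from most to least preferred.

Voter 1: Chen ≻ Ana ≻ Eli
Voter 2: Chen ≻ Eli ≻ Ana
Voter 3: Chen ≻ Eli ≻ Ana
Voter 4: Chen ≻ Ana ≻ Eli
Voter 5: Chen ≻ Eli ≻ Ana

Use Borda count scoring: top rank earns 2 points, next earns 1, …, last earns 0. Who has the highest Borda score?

Chen

Borda scores:
  Ana: 1 + 0 + 0 + 1 + 0 = 2
  Eli: 0 + 1 + 1 + 0 + 1 = 3
  Chen: 2 + 2 + 2 + 2 + 2 = 10
Chen has the highest total.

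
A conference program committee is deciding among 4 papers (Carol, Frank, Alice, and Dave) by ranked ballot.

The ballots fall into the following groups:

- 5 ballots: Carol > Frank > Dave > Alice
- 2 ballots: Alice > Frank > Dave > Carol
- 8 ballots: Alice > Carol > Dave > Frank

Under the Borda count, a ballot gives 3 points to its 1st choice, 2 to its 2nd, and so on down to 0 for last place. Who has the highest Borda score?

Borda scores:
  Carol: 5·3 + 2·0 + 8·2 = 31
  Frank: 5·2 + 2·2 + 8·0 = 14
  Alice: 5·0 + 2·3 + 8·3 = 30
  Dave: 5·1 + 2·1 + 8·1 = 15
Carol has the highest total.

Carol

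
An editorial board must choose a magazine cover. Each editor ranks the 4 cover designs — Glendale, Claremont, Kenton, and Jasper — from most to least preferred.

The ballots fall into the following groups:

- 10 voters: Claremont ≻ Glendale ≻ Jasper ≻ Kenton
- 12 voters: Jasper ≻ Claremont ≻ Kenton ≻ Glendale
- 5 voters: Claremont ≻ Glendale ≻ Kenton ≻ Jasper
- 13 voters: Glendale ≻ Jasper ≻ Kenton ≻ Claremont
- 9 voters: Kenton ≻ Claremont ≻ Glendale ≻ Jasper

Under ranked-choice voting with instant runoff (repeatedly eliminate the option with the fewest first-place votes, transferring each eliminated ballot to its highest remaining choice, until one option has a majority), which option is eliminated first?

Round 1: Claremont 15, Glendale 13, Jasper 12, Kenton 9. Kenton has the fewest and is eliminated.
Round 2: Claremont 24, Glendale 13, Jasper 12. Jasper has the fewest and is eliminated.
Round 3: Claremont 36, Glendale 13. Claremont has a majority.

Kenton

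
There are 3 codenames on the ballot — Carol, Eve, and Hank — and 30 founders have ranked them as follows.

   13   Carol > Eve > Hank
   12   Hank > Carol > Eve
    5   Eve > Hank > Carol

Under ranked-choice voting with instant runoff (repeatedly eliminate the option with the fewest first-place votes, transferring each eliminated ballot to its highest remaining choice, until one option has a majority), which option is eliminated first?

Round 1: Carol 13, Hank 12, Eve 5. Eve has the fewest and is eliminated.
Round 2: Hank 17, Carol 13. Hank has a majority.

Eve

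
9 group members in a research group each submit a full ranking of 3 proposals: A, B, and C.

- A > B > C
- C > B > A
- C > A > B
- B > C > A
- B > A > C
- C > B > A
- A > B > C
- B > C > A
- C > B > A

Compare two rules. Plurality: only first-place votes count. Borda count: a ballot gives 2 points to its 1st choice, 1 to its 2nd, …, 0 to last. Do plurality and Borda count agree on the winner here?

No

Plurality first-place counts: A 2, B 3, C 4 → C.
Borda totals: A 6, B 11, C 10 → B.
The two rules disagree: plurality picks C, Borda picks B.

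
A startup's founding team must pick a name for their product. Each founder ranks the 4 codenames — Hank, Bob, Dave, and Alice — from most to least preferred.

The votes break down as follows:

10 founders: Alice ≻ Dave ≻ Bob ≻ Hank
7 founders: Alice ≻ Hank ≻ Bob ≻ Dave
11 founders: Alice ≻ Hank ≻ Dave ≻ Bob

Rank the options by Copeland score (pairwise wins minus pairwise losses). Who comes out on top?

Pairwise results:
  Hank vs Bob: Hank wins 18–10.
  Hank vs Dave: Hank wins 18–10.
  Hank vs Alice: Alice wins 28–0.
  Bob vs Dave: Dave wins 21–7.
  Bob vs Alice: Alice wins 28–0.
  Dave vs Alice: Alice wins 28–0.
Copeland scores (wins − losses):
  Hank: 2 − 1 = 1
  Bob: 0 − 3 = -3
  Dave: 1 − 2 = -1
  Alice: 3 − 0 = 3
Alice has the best Copeland score.

Alice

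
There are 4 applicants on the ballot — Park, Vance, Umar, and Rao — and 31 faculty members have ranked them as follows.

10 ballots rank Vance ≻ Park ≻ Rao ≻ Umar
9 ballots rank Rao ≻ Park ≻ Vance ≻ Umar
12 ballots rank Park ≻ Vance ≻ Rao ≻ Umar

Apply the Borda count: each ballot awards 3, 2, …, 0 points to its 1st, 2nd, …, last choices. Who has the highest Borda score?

Borda scores:
  Park: 10·2 + 9·2 + 12·3 = 74
  Vance: 10·3 + 9·1 + 12·2 = 63
  Umar: 10·0 + 9·0 + 12·0 = 0
  Rao: 10·1 + 9·3 + 12·1 = 49
Park has the highest total.

Park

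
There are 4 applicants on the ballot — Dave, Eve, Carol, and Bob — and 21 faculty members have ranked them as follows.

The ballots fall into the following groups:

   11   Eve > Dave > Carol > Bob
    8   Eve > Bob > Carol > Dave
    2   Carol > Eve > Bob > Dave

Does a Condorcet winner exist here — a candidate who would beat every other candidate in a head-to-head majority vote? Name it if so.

Eve

Head-to-head results (21 voters total):
Dave vs Eve: Eve wins 21–0.
Dave vs Carol: Dave wins 11–10.
Dave vs Bob: Dave wins 11–10.
Eve vs Carol: Eve wins 19–2.
Eve vs Bob: Eve wins 21–0.
Carol vs Bob: Carol wins 13–8.
Eve beats each rival — Dave (21–0), Carol (19–2), Bob (21–0) — so Eve is the Condorcet winner.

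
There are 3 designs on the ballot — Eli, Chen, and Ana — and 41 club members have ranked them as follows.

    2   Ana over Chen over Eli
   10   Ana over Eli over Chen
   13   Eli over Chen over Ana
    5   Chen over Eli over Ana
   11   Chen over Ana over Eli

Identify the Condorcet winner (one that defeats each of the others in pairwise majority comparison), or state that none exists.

None — there is no Condorcet winner

Head-to-head results (41 voters total):
Eli vs Chen: Eli wins 23–18.
Eli vs Ana: Ana wins 23–18.
Chen vs Ana: Chen wins 29–12.
No candidate beats all others: Eli beats Chen beats Ana beats Eli, a majority cycle.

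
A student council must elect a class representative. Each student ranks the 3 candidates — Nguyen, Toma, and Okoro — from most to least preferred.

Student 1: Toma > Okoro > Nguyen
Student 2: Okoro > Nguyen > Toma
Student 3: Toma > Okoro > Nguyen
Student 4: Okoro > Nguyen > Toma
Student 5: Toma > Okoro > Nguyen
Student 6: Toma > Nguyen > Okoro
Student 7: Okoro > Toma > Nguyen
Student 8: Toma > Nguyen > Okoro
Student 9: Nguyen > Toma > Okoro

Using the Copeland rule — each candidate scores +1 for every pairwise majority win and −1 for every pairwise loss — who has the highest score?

Toma

Pairwise results:
  Nguyen vs Toma: Toma wins 6–3.
  Nguyen vs Okoro: Okoro wins 6–3.
  Toma vs Okoro: Toma wins 6–3.
Copeland scores (wins − losses):
  Nguyen: 0 − 2 = -2
  Toma: 2 − 0 = 2
  Okoro: 1 − 1 = 0
Toma has the best Copeland score.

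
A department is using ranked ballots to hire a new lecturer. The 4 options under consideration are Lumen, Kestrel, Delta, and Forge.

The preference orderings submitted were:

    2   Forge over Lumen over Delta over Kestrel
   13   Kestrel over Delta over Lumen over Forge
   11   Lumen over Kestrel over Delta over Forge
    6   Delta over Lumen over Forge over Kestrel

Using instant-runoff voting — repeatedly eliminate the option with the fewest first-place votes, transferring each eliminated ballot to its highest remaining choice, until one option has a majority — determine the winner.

Round 1: Kestrel 13, Lumen 11, Delta 6, Forge 2. Forge has the fewest and is eliminated.
Round 2: Lumen 13, Kestrel 13, Delta 6. Delta has the fewest and is eliminated.
Round 3: Lumen 19, Kestrel 13. Lumen has a majority.

Lumen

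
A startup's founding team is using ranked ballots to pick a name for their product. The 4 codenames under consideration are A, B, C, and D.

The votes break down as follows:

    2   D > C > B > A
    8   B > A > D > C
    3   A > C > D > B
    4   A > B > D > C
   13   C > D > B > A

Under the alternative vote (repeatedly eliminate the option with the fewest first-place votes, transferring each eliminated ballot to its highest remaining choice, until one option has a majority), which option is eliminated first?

Round 1: C 13, B 8, A 7, D 2. D has the fewest and is eliminated.
Round 2: C 15, B 8, A 7. A has the fewest and is eliminated.
Round 3: C 18, B 12. C has a majority.

D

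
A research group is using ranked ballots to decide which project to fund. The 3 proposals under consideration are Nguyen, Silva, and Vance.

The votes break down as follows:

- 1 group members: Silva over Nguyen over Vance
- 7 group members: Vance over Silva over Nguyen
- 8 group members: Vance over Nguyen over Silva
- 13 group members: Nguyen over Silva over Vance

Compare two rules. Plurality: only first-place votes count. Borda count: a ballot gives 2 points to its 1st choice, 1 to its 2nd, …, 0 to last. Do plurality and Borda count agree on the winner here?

No

Plurality first-place counts: Nguyen 13, Silva 1, Vance 15 → Vance.
Borda totals: Nguyen 35, Silva 22, Vance 30 → Nguyen.
The two rules disagree: plurality picks Vance, Borda picks Nguyen.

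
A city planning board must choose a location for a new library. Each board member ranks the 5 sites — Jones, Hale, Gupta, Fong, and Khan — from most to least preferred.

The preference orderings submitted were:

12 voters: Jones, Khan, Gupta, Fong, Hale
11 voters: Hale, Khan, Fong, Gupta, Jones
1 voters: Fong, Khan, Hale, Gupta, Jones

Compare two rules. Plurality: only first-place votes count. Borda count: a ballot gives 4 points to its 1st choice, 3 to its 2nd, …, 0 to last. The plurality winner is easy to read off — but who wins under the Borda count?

Plurality first-place counts: Jones 12, Hale 11, Gupta 0, Fong 1, Khan 0 → Jones.
Borda totals: Jones 48, Hale 46, Gupta 36, Fong 38, Khan 72 → Khan.

Khan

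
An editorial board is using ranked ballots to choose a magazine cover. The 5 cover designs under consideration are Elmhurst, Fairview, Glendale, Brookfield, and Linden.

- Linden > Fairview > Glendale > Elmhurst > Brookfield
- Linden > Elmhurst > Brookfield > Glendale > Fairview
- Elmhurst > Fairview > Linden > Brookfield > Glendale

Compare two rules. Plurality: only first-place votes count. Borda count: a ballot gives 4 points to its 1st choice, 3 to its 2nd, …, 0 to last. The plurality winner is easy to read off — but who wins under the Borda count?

Plurality first-place counts: Elmhurst 1, Fairview 0, Glendale 0, Brookfield 0, Linden 2 → Linden.
Borda totals: Elmhurst 8, Fairview 6, Glendale 3, Brookfield 3, Linden 10 → Linden.

Linden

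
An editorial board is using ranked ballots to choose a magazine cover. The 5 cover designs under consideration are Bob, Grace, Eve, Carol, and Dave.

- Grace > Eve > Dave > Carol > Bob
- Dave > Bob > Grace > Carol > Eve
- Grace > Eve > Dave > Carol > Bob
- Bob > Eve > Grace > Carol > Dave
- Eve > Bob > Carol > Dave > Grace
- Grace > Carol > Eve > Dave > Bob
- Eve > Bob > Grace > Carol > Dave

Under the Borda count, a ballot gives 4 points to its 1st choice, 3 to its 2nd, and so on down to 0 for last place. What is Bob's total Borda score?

13

Borda scores:
  Bob: 0 + 3 + 0 + 4 + 3 + 0 + 3 = 13
  Grace: 4 + 2 + 4 + 2 + 0 + 4 + 2 = 18
  Eve: 3 + 0 + 3 + 3 + 4 + 2 + 4 = 19
  Carol: 1 + 1 + 1 + 1 + 2 + 3 + 1 = 10
  Dave: 2 + 4 + 2 + 0 + 1 + 1 + 0 = 10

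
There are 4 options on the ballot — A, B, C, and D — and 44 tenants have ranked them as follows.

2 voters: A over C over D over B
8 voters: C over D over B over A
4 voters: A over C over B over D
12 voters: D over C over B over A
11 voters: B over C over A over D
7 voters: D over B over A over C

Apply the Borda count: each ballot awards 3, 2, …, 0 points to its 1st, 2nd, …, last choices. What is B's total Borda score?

71

Borda scores:
  A: 2·3 + 8·0 + 4·3 + 12·0 + 11·1 + 7·1 = 36
  B: 2·0 + 8·1 + 4·1 + 12·1 + 11·3 + 7·2 = 71
  C: 2·2 + 8·3 + 4·2 + 12·2 + 11·2 + 7·0 = 82
  D: 2·1 + 8·2 + 4·0 + 12·3 + 11·0 + 7·3 = 75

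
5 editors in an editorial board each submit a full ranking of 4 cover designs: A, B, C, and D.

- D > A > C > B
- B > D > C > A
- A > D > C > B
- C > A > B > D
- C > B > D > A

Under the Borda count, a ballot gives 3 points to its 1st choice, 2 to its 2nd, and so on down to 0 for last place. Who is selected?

C

Borda scores:
  A: 2 + 0 + 3 + 2 + 0 = 7
  B: 0 + 3 + 0 + 1 + 2 = 6
  C: 1 + 1 + 1 + 3 + 3 = 9
  D: 3 + 2 + 2 + 0 + 1 = 8
C has the highest total.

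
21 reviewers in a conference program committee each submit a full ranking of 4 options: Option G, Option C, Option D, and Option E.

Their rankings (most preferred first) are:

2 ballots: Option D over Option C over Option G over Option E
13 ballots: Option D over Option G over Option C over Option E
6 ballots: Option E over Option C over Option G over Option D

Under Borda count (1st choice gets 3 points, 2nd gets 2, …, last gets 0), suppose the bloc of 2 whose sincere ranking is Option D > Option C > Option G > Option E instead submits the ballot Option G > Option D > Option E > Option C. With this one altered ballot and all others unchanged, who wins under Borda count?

Borda totals with the altered ballot: Option G 38, Option C 25, Option D 43, Option E 20.
The winner is unchanged: still Option D.

Option D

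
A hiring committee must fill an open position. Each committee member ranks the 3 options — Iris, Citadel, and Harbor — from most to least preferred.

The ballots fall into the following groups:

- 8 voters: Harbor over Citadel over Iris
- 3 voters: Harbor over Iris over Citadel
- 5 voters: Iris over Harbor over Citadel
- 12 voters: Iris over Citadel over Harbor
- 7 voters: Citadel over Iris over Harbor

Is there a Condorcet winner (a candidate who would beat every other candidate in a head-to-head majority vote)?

Yes

Head-to-head results (35 voters total):
Iris vs Citadel: Iris wins 20–15.
Iris vs Harbor: Iris wins 24–11.
Citadel vs Harbor: Citadel wins 19–16.
Iris beats each rival — Citadel (20–15), Harbor (24–11) — so Iris is the Condorcet winner.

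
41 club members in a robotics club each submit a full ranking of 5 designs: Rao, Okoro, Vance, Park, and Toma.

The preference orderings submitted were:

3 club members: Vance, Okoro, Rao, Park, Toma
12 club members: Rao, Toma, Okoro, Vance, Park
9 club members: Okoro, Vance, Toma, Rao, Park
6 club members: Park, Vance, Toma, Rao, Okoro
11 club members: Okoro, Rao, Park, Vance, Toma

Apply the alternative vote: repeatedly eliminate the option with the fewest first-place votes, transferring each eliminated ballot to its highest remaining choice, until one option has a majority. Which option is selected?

Round 1: Okoro 20, Rao 12, Park 6, Vance 3, Toma 0. Toma has the fewest and is eliminated.
Round 2: Okoro 20, Rao 12, Park 6, Vance 3. Vance has the fewest and is eliminated.
Round 3: Okoro 23, Rao 12, Park 6. Okoro has a majority.

Okoro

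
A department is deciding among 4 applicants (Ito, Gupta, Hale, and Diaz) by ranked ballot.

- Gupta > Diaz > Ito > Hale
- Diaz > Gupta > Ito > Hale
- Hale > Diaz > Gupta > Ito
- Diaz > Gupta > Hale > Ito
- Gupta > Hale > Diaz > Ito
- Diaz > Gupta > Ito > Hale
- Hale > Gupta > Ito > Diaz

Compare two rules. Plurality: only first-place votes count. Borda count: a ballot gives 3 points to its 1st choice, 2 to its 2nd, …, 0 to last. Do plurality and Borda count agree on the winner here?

No

Plurality first-place counts: Ito 0, Gupta 2, Hale 2, Diaz 3 → Diaz.
Borda totals: Ito 4, Gupta 15, Hale 9, Diaz 14 → Gupta.
The two rules disagree: plurality picks Diaz, Borda picks Gupta.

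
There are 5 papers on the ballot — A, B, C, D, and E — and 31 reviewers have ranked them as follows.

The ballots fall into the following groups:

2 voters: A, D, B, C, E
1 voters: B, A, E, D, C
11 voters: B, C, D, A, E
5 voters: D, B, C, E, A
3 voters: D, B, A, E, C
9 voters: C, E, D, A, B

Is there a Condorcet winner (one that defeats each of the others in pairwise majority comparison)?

No

Head-to-head results (31 voters total):
A vs B: B wins 20–11.
A vs C: C wins 25–6.
A vs D: D wins 28–3.
A vs E: A wins 17–14.
B vs C: B wins 22–9.
B vs D: D wins 19–12.
B vs E: B wins 22–9.
C vs D: C wins 20–11.
C vs E: C wins 27–4.
D vs E: D wins 21–10.
No candidate beats all others: B beats C beats D beats B, a majority cycle.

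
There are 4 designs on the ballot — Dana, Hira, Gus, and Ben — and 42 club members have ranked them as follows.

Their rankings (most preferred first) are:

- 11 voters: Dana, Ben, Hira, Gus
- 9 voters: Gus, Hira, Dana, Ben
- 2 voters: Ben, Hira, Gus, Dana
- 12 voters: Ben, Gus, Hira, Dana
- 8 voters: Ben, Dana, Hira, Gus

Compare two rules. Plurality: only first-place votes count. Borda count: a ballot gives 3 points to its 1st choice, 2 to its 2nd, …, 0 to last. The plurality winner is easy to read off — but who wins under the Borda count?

Plurality first-place counts: Dana 11, Hira 0, Gus 9, Ben 22 → Ben.
Borda totals: Dana 58, Hira 53, Gus 53, Ben 88 → Ben.

Ben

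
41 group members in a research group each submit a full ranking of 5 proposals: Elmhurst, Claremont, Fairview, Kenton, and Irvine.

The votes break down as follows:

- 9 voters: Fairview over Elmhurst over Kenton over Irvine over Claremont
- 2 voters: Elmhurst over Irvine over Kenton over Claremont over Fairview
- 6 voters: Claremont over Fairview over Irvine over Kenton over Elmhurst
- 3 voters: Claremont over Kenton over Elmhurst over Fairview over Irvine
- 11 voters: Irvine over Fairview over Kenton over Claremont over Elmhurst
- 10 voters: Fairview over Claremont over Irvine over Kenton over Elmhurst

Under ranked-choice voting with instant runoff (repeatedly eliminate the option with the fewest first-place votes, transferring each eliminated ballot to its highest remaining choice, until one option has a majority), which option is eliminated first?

Kenton

Round 1: Fairview 19, Irvine 11, Claremont 9, Elmhurst 2, Kenton 0. Kenton has the fewest and is eliminated.
Round 2: Fairview 19, Irvine 11, Claremont 9, Elmhurst 2. Elmhurst has the fewest and is eliminated.
Round 3: Fairview 19, Irvine 13, Claremont 9. Claremont has the fewest and is eliminated.
Round 4: Fairview 28, Irvine 13. Fairview has a majority.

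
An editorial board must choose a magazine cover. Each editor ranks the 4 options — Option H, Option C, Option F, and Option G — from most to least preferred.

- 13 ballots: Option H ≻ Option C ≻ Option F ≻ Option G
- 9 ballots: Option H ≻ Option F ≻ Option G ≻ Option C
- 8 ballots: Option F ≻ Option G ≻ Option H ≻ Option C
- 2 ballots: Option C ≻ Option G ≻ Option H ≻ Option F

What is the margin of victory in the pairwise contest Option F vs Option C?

Ballots ranking Option F above Option C: 9+8 = 17.
Ballots ranking Option C above Option F: 13+2 = 15.
Option F wins 17–15, a margin of 2.

2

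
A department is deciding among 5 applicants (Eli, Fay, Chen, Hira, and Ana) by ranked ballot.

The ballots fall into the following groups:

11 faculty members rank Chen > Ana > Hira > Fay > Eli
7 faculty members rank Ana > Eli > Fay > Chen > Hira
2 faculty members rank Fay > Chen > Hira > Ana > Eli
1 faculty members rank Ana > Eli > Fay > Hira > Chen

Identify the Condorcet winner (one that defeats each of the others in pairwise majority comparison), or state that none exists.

Head-to-head results (21 voters total):
Eli vs Fay: Fay wins 13–8.
Eli vs Chen: Chen wins 13–8.
Eli vs Hira: Hira wins 13–8.
Eli vs Ana: Ana wins 21–0.
Fay vs Chen: Chen wins 11–10.
Fay vs Hira: Hira wins 11–10.
Fay vs Ana: Ana wins 19–2.
Chen vs Hira: Chen wins 20–1.
Chen vs Ana: Chen wins 13–8.
Hira vs Ana: Ana wins 19–2.
Chen beats each rival — Eli (13–8), Fay (11–10), Hira (20–1), Ana (13–8) — so Chen is the Condorcet winner.

Chen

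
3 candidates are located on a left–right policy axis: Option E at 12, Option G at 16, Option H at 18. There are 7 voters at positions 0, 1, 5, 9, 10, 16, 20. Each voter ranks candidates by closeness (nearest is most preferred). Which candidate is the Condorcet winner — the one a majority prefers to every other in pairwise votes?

Option E

With single-peaked preferences on a line, the Condorcet winner is the candidate closest to the median voter.
The median voter (position 9) is closest to Option E at 12.
Check: Option E vs Option G — voters closer to Option E: 5 of 7.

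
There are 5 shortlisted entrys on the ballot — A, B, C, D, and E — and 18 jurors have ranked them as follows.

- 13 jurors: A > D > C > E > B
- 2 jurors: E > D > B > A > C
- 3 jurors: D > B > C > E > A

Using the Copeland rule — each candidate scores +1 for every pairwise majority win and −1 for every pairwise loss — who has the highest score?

Pairwise results:
  A vs B: A wins 13–5.
  A vs C: A wins 15–3.
  A vs D: A wins 13–5.
  A vs E: A wins 13–5.
  B vs C: C wins 13–5.
  B vs D: D wins 18–0.
  B vs E: E wins 15–3.
  C vs D: D wins 18–0.
  C vs E: C wins 16–2.
  D vs E: D wins 16–2.
Copeland scores (wins − losses):
  A: 4 − 0 = 4
  B: 0 − 4 = -4
  C: 2 − 2 = 0
  D: 3 − 1 = 2
  E: 1 − 3 = -2
A has the best Copeland score.

A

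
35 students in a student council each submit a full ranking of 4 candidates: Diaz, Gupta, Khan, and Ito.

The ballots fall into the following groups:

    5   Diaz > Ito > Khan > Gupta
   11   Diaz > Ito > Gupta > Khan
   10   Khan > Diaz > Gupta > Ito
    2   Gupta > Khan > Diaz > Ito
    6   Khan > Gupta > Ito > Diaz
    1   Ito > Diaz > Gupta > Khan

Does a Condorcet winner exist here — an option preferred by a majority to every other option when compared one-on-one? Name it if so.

Head-to-head results (35 voters total):
Diaz vs Gupta: Diaz wins 27–8.
Diaz vs Khan: Khan wins 18–17.
Diaz vs Ito: Diaz wins 28–7.
Gupta vs Khan: Khan wins 21–14.
Gupta vs Ito: Gupta wins 18–17.
Khan vs Ito: Khan wins 18–17.
Khan beats each rival — Diaz (18–17), Gupta (21–14), Ito (18–17) — so Khan is the Condorcet winner.

Khan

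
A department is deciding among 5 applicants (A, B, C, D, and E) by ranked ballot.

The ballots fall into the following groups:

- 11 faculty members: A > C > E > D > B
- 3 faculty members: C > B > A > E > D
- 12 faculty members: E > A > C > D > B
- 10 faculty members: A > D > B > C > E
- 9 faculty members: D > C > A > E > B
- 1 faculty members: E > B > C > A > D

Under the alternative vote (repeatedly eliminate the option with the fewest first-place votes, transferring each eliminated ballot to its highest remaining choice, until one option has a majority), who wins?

Round 1: A 21, E 13, D 9, C 3, B 0. B has the fewest and is eliminated.
Round 2: A 21, E 13, D 9, C 3. C has the fewest and is eliminated.
Round 3: A 24, E 13, D 9. A has a majority.

A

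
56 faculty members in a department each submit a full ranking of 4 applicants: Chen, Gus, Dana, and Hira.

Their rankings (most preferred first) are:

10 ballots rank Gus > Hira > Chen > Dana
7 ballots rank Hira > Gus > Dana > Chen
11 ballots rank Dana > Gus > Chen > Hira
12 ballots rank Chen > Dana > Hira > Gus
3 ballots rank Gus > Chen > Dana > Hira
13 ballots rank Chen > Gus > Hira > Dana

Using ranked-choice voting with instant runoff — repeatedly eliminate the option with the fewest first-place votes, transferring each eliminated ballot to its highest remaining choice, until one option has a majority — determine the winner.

Round 1: Chen 25, Gus 13, Dana 11, Hira 7. Hira has the fewest and is eliminated.
Round 2: Chen 25, Gus 20, Dana 11. Dana has the fewest and is eliminated.
Round 3: Gus 31, Chen 25. Gus has a majority.

Gus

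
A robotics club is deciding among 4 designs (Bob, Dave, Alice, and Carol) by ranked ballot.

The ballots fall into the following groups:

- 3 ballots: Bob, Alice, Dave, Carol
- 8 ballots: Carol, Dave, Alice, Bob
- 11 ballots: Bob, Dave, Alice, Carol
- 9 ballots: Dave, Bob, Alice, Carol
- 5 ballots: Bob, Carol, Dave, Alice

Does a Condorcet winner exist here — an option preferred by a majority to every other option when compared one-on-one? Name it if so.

Bob

Head-to-head results (36 voters total):
Bob vs Dave: Bob wins 19–17.
Bob vs Alice: Bob wins 28–8.
Bob vs Carol: Bob wins 28–8.
Dave vs Alice: Dave wins 33–3.
Dave vs Carol: Dave wins 23–13.
Alice vs Carol: Alice wins 23–13.
Bob beats each rival — Dave (19–17), Alice (28–8), Carol (28–8) — so Bob is the Condorcet winner.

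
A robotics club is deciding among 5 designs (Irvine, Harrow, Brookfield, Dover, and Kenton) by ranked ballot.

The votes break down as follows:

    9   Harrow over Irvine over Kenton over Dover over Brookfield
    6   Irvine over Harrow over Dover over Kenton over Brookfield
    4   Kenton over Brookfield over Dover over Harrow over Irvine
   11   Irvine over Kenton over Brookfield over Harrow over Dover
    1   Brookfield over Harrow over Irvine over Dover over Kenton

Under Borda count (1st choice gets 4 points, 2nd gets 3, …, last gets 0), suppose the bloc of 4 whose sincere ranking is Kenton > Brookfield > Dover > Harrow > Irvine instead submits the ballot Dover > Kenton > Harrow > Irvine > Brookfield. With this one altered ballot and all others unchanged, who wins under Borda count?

Irvine

Borda totals with the altered ballot: Irvine 101, Harrow 76, Brookfield 26, Dover 38, Kenton 69.
The winner is unchanged: still Irvine.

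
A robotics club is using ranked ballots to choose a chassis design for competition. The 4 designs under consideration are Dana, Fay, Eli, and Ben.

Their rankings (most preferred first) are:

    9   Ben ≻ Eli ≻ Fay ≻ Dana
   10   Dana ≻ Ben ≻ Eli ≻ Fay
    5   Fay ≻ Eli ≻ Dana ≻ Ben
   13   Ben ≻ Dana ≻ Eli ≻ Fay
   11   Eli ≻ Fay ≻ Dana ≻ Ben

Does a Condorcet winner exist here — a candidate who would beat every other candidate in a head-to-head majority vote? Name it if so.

Head-to-head results (48 voters total):
Dana vs Fay: Fay wins 25–23.
Dana vs Eli: Eli wins 25–23.
Dana vs Ben: Dana wins 26–22.
Fay vs Eli: Eli wins 43–5.
Fay vs Ben: Ben wins 32–16.
Eli vs Ben: Ben wins 32–16.
No candidate beats all others: Dana beats Ben beats Fay beats Dana, a majority cycle.

There is no Condorcet winner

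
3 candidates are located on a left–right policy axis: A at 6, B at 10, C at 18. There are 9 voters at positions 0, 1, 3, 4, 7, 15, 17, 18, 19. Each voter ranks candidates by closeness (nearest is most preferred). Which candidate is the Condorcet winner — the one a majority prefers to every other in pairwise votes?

A

With single-peaked preferences on a line, the Condorcet winner is the candidate closest to the median voter.
The median voter (position 7) is closest to A at 6.
Check: A vs C — voters closer to A: 5 of 9.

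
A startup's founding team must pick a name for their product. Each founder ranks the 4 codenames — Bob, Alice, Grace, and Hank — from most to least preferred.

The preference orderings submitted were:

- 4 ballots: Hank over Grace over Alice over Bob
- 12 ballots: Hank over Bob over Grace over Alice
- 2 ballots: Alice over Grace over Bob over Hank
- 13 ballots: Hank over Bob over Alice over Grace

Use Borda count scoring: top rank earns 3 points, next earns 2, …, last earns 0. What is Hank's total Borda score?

Borda scores:
  Bob: 4·0 + 12·2 + 2·1 + 13·2 = 52
  Alice: 4·1 + 12·0 + 2·3 + 13·1 = 23
  Grace: 4·2 + 12·1 + 2·2 + 13·0 = 24
  Hank: 4·3 + 12·3 + 2·0 + 13·3 = 87

87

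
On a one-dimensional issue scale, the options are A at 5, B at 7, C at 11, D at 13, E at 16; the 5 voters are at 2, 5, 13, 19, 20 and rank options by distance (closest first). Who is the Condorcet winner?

With single-peaked preferences on a line, the Condorcet winner is the candidate closest to the median voter.
The median voter (position 13) is closest to D at 13.
Check: D vs B — voters closer to D: 3 of 5.

D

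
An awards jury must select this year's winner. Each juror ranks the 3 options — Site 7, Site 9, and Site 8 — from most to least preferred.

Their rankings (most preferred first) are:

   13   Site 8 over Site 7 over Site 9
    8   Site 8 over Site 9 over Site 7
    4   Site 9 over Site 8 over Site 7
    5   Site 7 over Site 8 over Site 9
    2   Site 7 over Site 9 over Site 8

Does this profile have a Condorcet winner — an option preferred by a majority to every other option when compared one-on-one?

Head-to-head results (32 voters total):
Site 7 vs Site 9: Site 7 wins 20–12.
Site 7 vs Site 8: Site 8 wins 25–7.
Site 9 vs Site 8: Site 8 wins 26–6.
Site 8 beats each rival — Site 7 (25–7), Site 9 (26–6) — so Site 8 is the Condorcet winner.

Yes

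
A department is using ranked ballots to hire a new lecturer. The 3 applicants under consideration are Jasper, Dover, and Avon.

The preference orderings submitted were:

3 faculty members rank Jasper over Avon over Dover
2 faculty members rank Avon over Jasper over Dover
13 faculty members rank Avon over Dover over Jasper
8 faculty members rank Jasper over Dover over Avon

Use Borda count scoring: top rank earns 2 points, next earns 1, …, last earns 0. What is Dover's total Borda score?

Borda scores:
  Jasper: 3·2 + 2·1 + 13·0 + 8·2 = 24
  Dover: 3·0 + 2·0 + 13·1 + 8·1 = 21
  Avon: 3·1 + 2·2 + 13·2 + 8·0 = 33

21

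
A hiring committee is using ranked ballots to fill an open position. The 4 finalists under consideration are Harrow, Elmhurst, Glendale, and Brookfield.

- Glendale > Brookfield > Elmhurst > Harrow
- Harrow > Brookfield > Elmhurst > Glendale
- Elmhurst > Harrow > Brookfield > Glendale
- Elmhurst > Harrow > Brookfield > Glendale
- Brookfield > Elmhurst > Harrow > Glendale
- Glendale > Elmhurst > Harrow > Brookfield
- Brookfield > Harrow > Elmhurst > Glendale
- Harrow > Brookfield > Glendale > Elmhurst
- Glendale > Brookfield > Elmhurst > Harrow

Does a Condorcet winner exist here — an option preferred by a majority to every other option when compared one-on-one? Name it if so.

No Condorcet winner

Head-to-head results (9 voters total):
Harrow vs Elmhurst: Elmhurst wins 6–3.
Harrow vs Glendale: Harrow wins 6–3.
Harrow vs Brookfield: Harrow wins 5–4.
Elmhurst vs Glendale: Elmhurst wins 5–4.
Elmhurst vs Brookfield: Brookfield wins 6–3.
Glendale vs Brookfield: Brookfield wins 6–3.
No candidate beats all others: Harrow beats Brookfield beats Elmhurst beats Harrow, a majority cycle.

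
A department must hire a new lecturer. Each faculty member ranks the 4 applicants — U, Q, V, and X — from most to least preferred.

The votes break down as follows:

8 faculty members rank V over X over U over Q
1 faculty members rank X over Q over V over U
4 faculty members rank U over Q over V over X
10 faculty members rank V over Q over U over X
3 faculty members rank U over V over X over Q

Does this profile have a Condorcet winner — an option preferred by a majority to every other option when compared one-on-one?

Head-to-head results (26 voters total):
U vs Q: U wins 15–11.
U vs V: V wins 19–7.
U vs X: U wins 17–9.
Q vs V: V wins 21–5.
Q vs X: Q wins 14–12.
V vs X: V wins 25–1.
V beats each rival — U (19–7), Q (21–5), X (25–1) — so V is the Condorcet winner.

Yes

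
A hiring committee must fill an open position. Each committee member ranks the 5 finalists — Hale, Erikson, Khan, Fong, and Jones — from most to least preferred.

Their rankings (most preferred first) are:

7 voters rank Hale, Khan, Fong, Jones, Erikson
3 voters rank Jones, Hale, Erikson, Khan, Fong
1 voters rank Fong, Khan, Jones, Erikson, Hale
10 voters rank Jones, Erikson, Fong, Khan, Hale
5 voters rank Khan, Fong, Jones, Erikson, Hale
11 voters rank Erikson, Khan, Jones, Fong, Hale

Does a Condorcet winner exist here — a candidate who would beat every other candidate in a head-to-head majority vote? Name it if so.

No Condorcet winner

Head-to-head results (37 voters total):
Hale vs Erikson: Erikson wins 27–10.
Hale vs Khan: Khan wins 27–10.
Hale vs Fong: Fong wins 27–10.
Hale vs Jones: Jones wins 30–7.
Erikson vs Khan: Erikson wins 24–13.
Erikson vs Fong: Erikson wins 24–13.
Erikson vs Jones: Jones wins 26–11.
Khan vs Fong: Khan wins 26–11.
Khan vs Jones: Khan wins 24–13.
Fong vs Jones: Jones wins 24–13.
No candidate beats all others: Erikson beats Khan beats Jones beats Erikson, a majority cycle.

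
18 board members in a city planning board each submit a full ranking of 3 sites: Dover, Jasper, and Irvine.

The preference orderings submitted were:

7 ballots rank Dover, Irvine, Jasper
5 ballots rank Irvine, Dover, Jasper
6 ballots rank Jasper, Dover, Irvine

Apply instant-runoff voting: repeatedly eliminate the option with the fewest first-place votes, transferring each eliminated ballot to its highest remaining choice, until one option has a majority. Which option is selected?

Round 1: Dover 7, Jasper 6, Irvine 5. Irvine has the fewest and is eliminated.
Round 2: Dover 12, Jasper 6. Dover has a majority.

Dover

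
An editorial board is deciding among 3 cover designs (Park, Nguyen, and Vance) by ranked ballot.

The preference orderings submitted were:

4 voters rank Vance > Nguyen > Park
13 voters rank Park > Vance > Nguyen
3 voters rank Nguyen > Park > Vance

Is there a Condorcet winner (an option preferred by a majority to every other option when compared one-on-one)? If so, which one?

Head-to-head results (20 voters total):
Park vs Nguyen: Park wins 13–7.
Park vs Vance: Park wins 16–4.
Nguyen vs Vance: Vance wins 17–3.
Park beats each rival — Nguyen (13–7), Vance (16–4) — so Park is the Condorcet winner.

Park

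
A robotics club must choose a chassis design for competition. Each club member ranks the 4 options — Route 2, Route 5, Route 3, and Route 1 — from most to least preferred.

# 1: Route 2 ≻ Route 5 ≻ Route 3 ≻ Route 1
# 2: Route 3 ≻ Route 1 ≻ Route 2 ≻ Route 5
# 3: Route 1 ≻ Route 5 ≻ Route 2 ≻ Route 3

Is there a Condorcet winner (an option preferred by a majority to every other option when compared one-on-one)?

No

Head-to-head results (3 voters total):
Route 2 vs Route 5: Route 2 wins 2–1.
Route 2 vs Route 3: Route 2 wins 2–1.
Route 2 vs Route 1: Route 1 wins 2–1.
Route 5 vs Route 3: Route 5 wins 2–1.
Route 5 vs Route 1: Route 1 wins 2–1.
Route 3 vs Route 1: Route 3 wins 2–1.
No candidate beats all others: Route 2 beats Route 3 beats Route 1 beats Route 2, a majority cycle.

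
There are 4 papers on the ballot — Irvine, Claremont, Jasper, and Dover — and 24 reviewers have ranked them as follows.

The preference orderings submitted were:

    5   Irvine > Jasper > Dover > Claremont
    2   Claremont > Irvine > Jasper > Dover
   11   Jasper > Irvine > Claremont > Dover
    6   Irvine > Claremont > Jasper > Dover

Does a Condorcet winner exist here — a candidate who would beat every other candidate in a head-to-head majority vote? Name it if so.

Head-to-head results (24 voters total):
Irvine vs Claremont: Irvine wins 22–2.
Irvine vs Jasper: Irvine wins 13–11.
Irvine vs Dover: Irvine wins 24–0.
Claremont vs Jasper: Jasper wins 16–8.
Claremont vs Dover: Claremont wins 19–5.
Jasper vs Dover: Jasper wins 24–0.
Irvine beats each rival — Claremont (22–2), Jasper (13–11), Dover (24–0) — so Irvine is the Condorcet winner.

Irvine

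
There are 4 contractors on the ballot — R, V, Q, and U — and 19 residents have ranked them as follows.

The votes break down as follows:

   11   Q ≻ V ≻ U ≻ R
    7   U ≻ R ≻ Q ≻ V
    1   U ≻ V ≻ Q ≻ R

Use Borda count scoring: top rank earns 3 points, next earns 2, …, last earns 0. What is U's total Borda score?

35

Borda scores:
  R: 11·0 + 7·2 + 0 = 14
  V: 11·2 + 7·0 + 2 = 24
  Q: 11·3 + 7·1 + 1 = 41
  U: 11·1 + 7·3 + 3 = 35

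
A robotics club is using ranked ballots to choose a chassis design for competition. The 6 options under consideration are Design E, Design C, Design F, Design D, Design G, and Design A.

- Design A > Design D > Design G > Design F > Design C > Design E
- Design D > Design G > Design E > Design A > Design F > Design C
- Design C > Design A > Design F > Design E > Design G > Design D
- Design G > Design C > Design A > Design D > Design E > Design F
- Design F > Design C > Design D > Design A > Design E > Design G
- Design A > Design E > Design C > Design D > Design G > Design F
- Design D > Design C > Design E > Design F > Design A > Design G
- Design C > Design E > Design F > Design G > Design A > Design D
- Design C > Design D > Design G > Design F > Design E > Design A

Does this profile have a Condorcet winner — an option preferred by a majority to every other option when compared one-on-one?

Yes

Head-to-head results (9 voters total):
Design E vs Design C: Design C wins 7–2.
Design E vs Design F: Design E wins 5–4.
Design E vs Design D: Design D wins 6–3.
Design E vs Design G: Design E wins 5–4.
Design E vs Design A: Design A wins 5–4.
Design C vs Design F: Design C wins 6–3.
Design C vs Design D: Design C wins 6–3.
Design C vs Design G: Design C wins 6–3.
Design C vs Design A: Design C wins 6–3.
Design F vs Design D: Design D wins 6–3.
Design F vs Design G: Design G wins 5–4.
Design F vs Design A: Design A wins 5–4.
Design D vs Design G: Design D wins 6–3.
Design D vs Design A: Design A wins 5–4.
Design G vs Design A: Design A wins 5–4.
Design C beats each rival — Design E (7–2), Design F (6–3), Design D (6–3), Design G (6–3), Design A (6–3) — so Design C is the Condorcet winner.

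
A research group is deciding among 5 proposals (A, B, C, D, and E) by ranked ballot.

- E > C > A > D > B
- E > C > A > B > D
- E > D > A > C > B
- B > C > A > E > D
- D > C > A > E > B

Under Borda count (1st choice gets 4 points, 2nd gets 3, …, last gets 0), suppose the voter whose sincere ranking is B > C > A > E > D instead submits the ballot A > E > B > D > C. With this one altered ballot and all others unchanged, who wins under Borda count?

E

Borda totals with the altered ballot: A 12, B 3, C 10, D 9, E 16.
The winner is unchanged: still E.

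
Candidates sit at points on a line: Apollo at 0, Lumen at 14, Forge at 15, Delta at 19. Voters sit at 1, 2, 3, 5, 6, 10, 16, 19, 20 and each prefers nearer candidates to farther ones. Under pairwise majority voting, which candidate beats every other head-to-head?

With single-peaked preferences on a line, the Condorcet winner is the candidate closest to the median voter.
The median voter (position 6) is closest to Apollo at 0.
Check: Apollo vs Delta — voters closer to Apollo: 5 of 9.

Apollo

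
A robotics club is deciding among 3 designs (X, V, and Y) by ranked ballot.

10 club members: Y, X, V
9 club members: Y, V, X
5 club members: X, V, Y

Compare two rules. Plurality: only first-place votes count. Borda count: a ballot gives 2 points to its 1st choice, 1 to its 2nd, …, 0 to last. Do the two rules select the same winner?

Yes

Plurality first-place counts: X 5, V 0, Y 19 → Y.
Borda totals: X 20, V 14, Y 38 → Y.
The two rules agree on Y.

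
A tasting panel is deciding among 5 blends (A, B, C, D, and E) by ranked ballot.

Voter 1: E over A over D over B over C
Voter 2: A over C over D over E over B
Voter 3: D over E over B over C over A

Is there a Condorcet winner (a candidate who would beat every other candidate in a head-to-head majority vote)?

No

Head-to-head results (3 voters total):
A vs B: A wins 2–1.
A vs C: A wins 2–1.
A vs D: A wins 2–1.
A vs E: E wins 2–1.
B vs C: B wins 2–1.
B vs D: D wins 3–0.
B vs E: E wins 3–0.
C vs D: D wins 2–1.
C vs E: E wins 2–1.
D vs E: D wins 2–1.
No candidate beats all others: A beats D beats E beats A, a majority cycle.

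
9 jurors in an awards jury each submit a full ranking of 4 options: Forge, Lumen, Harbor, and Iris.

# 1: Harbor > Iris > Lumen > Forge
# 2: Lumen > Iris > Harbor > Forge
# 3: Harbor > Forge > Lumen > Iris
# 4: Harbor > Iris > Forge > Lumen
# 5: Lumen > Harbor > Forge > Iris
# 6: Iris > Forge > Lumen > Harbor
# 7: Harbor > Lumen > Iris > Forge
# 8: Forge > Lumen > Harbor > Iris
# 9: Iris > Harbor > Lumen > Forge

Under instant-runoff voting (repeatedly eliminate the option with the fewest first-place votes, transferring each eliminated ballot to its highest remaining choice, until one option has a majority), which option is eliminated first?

Round 1: Harbor 4, Lumen 2, Iris 2, Forge 1. Forge has the fewest and is eliminated.
Round 2: Harbor 4, Lumen 3, Iris 2. Iris has the fewest and is eliminated.
Round 3: Harbor 5, Lumen 4. Harbor has a majority.

Forge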